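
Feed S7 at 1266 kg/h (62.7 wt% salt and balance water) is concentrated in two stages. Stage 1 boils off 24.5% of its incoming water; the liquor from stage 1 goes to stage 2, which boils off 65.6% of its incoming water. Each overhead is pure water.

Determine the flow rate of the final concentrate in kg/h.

916.4 kg/h

water in feed = 1266×0.373 = 472.22 kg/h.
After stage 1: water left = (1−0.245)×472.22 = 356.52; stream total = 1150.3 kg/h.
After stage 2: water left = (1−0.656)×356.52 = 122.64; final concentrate = 916.43 kg/h.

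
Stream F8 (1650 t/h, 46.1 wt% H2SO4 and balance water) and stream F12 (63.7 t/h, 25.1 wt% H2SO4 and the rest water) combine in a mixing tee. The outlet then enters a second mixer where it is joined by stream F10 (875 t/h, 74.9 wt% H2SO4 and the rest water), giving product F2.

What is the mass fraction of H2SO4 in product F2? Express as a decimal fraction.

Overall, product flow = 2588.7 t/h.
H2SO4 in = 1650×0.461 + 63.7×0.251 + 875×0.749 = 1432 t/h.
H2SO4 fraction in F2 = 0.5532.

0.5532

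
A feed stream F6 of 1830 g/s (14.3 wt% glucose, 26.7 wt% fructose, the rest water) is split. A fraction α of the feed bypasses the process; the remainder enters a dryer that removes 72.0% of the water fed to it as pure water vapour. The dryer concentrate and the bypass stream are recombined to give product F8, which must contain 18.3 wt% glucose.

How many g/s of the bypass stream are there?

All 1830×0.143 = 261.69 g/s of glucose reaches F8, so F8 = 261.69/0.183 = 1430 g/s and vapour = 400 g/s.
The evaporator receives (1−α)·1830 of feed at 0.590 water and removes 0.720 of that water:
0.720×0.590×(1−α)×1830 = 400
(1−α) = 400/777.38 = 0.5145;  α = 0.4855.
Bypass flow = 0.4855×1830 = 888.38 g/s.

888.4 g/s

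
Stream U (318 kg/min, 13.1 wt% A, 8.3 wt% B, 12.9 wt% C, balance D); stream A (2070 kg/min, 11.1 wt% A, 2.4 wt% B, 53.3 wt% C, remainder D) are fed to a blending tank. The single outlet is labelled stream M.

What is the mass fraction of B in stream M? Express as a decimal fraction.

Total flow out = 318 + 2070 = 2388 kg/min.
B in = 318×0.083 + 2070×0.024 = 76.074 kg/min.
B mass fraction in M = 76.074/2388 = 0.032.

0.032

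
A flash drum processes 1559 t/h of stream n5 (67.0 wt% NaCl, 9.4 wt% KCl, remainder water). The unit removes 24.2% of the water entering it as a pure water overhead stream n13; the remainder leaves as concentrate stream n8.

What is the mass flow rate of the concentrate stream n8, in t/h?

1470 t/h

water entering = 1559×0.236 = 367.92 t/h; overhead removed = 0.242×367.92 = 89.038 t/h.
Concentrate = 1559 − 89.038 = 1470 t/h.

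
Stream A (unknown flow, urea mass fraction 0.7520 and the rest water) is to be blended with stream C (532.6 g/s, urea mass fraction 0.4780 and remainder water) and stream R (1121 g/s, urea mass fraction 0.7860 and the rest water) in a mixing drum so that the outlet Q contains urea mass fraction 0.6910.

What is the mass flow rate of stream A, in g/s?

113.9 g/s

Let A be the unknown flow. Total out = 1653.6 + A.
urea balance: 1135.7 + 0.752·A = 0.691·(1653.6 + A)
(0.752 − 0.691)·A = 0.691×1653.6 − 1135.7 = 6.9488
A = 6.9488 / 0.061 = 113.91 g/s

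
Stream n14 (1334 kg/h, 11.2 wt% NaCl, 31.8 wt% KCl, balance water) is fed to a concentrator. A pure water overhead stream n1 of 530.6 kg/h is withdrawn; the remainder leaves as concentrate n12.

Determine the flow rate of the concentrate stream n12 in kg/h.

803.4 kg/h

Concentrate = 1334 − 530.6 = 803.4 kg/h.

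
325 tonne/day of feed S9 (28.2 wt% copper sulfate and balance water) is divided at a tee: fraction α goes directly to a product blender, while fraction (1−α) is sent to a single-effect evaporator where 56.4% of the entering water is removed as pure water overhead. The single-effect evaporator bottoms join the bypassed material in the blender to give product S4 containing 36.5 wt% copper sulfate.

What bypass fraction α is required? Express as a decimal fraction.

0.438

All 325×0.282 = 91.65 tonne/day of copper sulfate reaches S4, so S4 = 91.65/0.365 = 251.1 tonne/day and vapour = 73.904 tonne/day.
The evaporator receives (1−α)·325 of feed at 0.718 water and removes 0.564 of that water:
0.564×0.718×(1−α)×325 = 73.904
(1−α) = 73.904/131.61 = 0.5615;  α = 0.4385.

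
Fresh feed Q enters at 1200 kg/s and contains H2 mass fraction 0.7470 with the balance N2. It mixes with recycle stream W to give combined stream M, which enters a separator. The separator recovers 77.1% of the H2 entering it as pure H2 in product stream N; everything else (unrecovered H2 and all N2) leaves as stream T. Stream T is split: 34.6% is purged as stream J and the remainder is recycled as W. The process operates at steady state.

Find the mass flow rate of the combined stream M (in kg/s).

1932 kg/s

N2 enters only via Q and leaves only via the purge: 1200×0.253 = 0.346×(N2 in T), and the separator passes all N2, so N2 in M = N2 in T = 877.46 kg/s.
H2 in M: m_A = 1200×0.747 + (1−0.346)·(1−0.771)·m_A, so m_A = 896.4/0.8502 = 1054.3 kg/s.
M = 1054.3 + 877.46 = 1931.8 kg/s.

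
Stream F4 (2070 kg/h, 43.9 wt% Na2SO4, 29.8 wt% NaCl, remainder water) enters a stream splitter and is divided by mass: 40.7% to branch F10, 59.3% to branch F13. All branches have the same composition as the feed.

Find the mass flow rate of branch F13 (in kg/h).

Branch F13 flow = 0.593×2070 = 1227.5 kg/h.

1228 kg/h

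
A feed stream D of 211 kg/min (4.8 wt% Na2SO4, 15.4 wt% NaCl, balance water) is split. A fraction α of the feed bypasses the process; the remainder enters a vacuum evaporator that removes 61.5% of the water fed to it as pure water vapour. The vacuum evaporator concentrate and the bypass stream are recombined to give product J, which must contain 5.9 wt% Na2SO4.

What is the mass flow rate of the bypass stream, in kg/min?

All 211×0.048 = 10.128 kg/min of Na2SO4 reaches J, so J = 10.128/0.059 = 171.66 kg/min and vapour = 39.339 kg/min.
The evaporator receives (1−α)·211 of feed at 0.798 water and removes 0.615 of that water:
0.615×0.798×(1−α)×211 = 39.339
(1−α) = 39.339/103.55 = 0.3799;  α = 0.6201.
Bypass flow = 0.6201×211 = 130.84 kg/min.

130.8 kg/min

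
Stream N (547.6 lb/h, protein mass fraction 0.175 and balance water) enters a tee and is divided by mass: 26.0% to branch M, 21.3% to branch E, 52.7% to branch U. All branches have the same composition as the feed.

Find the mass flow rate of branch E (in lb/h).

Branch E flow = 0.213×547.6 = 116.64 lb/h.

116.6 lb/h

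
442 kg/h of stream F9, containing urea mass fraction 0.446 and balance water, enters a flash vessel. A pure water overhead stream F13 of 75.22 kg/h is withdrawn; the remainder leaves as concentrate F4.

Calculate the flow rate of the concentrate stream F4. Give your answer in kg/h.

366.8 kg/h

Concentrate = 442 − 75.22 = 366.78 kg/h.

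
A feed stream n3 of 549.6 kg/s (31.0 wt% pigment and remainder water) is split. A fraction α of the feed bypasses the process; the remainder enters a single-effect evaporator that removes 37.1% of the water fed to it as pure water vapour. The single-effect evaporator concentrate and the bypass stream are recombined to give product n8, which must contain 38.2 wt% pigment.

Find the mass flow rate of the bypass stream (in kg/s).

All 549.6×0.310 = 170.38 kg/s of pigment reaches n8, so n8 = 170.38/0.382 = 446.01 kg/s and vapour = 103.59 kg/s.
The evaporator receives (1−α)·549.6 of feed at 0.690 water and removes 0.371 of that water:
0.371×0.690×(1−α)×549.6 = 103.59
(1−α) = 103.59/140.69 = 0.7363;  α = 0.2637.
Bypass flow = 0.2637×549.6 = 144.94 kg/s.

144.9 kg/s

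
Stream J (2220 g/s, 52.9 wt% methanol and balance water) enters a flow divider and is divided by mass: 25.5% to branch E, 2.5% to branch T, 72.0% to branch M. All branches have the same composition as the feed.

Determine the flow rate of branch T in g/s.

55.5 g/s

Branch T flow = 0.025×2220 = 55.5 g/s.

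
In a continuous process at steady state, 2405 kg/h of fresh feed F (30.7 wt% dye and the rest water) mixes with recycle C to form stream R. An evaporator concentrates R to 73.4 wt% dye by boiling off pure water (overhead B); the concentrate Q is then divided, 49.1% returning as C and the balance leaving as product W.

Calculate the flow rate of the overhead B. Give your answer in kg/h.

Overall dye balance (none leaves overhead): dye in fresh feed = dye in product, i.e. 2405×0.307 = (1−0.491)·Q·0.734.
Q = 738.34/(0.734×0.509) = 1976.2 kg/h.
Recycle C = 0.491×1976.2 = 970.33 kg/h.
Combined feed R = 2405 + 970.33 = 3375.3 kg/h.
Overhead B = R − Q = 3375.3 − 1976.2 = 1399.1 kg/h.

1399 kg/h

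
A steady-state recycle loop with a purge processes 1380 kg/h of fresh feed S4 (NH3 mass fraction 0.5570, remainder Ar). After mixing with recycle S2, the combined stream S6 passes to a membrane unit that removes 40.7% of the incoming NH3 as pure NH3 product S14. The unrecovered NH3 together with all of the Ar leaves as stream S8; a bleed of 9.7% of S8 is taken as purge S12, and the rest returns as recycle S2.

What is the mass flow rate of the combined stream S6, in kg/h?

Ar enters only via S4 and leaves only via the purge: 1380×0.443 = 0.097×(Ar in S8), and the membrane unit passes all Ar, so Ar in S6 = Ar in S8 = 6302.5 kg/h.
NH3 in S6: m_A = 1380×0.557 + (1−0.097)·(1−0.407)·m_A, so m_A = 768.66/0.4645 = 1654.7 kg/h.
S6 = 1654.7 + 6302.5 = 7957.2 kg/h.

7957 kg/h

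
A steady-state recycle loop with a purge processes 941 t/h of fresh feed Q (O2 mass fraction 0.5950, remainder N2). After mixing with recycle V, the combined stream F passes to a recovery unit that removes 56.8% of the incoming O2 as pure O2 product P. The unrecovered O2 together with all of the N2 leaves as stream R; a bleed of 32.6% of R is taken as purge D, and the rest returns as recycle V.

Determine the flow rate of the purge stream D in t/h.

N2 enters only via Q and leaves only via the purge: 941×0.405 = 0.326×(N2 in R), and the recovery unit passes all N2, so N2 in F = N2 in R = 1169 t/h.
O2 in F: m_A = 941×0.595 + (1−0.326)·(1−0.568)·m_A, so m_A = 559.89/0.7088 = 789.88 t/h.
R = (1−0.568)×789.88 + 1169 = 1510.3 t/h.
Purge D = 0.326×1510.3 = 492.35 t/h.

492.3 t/h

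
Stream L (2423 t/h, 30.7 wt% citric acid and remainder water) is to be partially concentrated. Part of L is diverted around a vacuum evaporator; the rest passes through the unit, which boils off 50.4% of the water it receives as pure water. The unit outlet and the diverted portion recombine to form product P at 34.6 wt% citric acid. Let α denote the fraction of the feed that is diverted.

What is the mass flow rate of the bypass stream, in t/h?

1641 t/h

All 2423×0.307 = 743.86 t/h of citric acid reaches P, so P = 743.86/0.346 = 2149.9 t/h and vapour = 273.11 t/h.
The evaporator receives (1−α)·2423 of feed at 0.693 water and removes 0.504 of that water:
0.504×0.693×(1−α)×2423 = 273.11
(1−α) = 273.11/846.29 = 0.3227;  α = 0.6773.
Bypass flow = 0.6773×2423 = 1641.1 t/h.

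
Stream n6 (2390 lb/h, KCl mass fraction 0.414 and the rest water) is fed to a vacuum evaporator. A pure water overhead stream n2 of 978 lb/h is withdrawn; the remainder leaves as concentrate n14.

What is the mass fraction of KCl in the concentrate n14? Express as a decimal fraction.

0.701

KCl is not removed: 2390×0.414 = 989.46 lb/h of KCl enters n14.
Concentrate = 2390 − 978 = 1412 lb/h.
Mass fraction = 989.46/1412 = 0.701.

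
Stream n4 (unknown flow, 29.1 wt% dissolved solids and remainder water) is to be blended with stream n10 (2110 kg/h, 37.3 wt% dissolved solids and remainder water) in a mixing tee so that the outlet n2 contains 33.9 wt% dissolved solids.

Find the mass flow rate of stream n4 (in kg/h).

1495 kg/h

Let n4 be the unknown flow. Total out = 2110 + n4.
dissolved solids balance: 787.03 + 0.291·n4 = 0.339·(2110 + n4)
(0.291 − 0.339)·n4 = 0.339×2110 − 787.03 = -71.74
n4 = -71.74 / -0.048 = 1494.6 kg/h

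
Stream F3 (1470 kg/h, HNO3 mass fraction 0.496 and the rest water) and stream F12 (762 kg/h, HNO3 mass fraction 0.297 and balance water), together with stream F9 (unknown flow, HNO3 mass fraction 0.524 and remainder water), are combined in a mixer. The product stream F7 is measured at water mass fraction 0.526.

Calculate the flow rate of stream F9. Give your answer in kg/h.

Let F9 be the unknown flow. Total out = 2232 + F9.
water balance: 1276.6 + 0.476·F9 = 0.526·(2232 + F9)
(0.476 − 0.526)·F9 = 0.526×2232 − 1276.6 = -102.53
F9 = -102.53 / -0.050 = 2050.7 kg/h

2051 kg/h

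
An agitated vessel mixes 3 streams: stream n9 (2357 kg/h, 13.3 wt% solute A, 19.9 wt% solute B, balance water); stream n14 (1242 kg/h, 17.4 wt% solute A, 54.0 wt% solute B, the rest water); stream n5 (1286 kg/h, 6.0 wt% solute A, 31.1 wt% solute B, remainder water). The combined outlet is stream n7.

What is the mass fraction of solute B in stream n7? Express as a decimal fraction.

Total flow out = 2357 + 1242 + 1286 = 4885 kg/h.
solute B in = 2357×0.199 + 1242×0.540 + 1286×0.311 = 1539.7 kg/h.
solute B mass fraction in n7 = 1539.7/4885 = 0.3152.

0.3152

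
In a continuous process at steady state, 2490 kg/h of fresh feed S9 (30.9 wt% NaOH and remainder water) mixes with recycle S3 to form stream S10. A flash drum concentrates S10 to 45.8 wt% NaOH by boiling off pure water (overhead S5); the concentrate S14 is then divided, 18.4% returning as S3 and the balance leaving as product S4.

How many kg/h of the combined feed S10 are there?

2869 kg/h

Overall NaOH balance (none leaves overhead): NaOH in fresh feed = NaOH in product, i.e. 2490×0.309 = (1−0.184)·S14·0.458.
S14 = 769.41/(0.458×0.816) = 2058.7 kg/h.
Recycle S3 = 0.184×2058.7 = 378.81 kg/h.
Combined feed S10 = 2490 + 378.81 = 2868.8 kg/h.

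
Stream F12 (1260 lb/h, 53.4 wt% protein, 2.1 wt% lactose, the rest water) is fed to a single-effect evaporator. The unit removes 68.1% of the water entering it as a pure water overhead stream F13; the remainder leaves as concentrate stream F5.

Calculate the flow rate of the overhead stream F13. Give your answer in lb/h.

water entering = 1260×0.445 = 560.7 lb/h; overhead removed = 0.681×560.7 = 381.84 lb/h.

381.8 lb/h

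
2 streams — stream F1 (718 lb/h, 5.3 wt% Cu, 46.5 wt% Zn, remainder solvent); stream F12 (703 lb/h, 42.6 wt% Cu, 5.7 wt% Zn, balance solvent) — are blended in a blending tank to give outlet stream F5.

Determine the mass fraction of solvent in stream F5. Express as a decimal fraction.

Total flow out = 718 + 703 = 1421 lb/h.
solvent in = 718×0.482 + 703×0.517 = 709.53 lb/h.
solvent mass fraction in F5 = 709.53/1421 = 0.4993.

0.4993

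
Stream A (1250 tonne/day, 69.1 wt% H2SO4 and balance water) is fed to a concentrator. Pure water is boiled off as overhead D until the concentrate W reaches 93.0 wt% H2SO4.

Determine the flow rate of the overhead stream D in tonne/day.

321.2 tonne/day

H2SO4 is conserved: 1250×0.691 = 863.75 tonne/day all reports to the concentrate.
Concentrate = 863.75/(target fraction) = 928.76 tonne/day.
Overhead = 1250 − 928.76 = 321.24 tonne/day.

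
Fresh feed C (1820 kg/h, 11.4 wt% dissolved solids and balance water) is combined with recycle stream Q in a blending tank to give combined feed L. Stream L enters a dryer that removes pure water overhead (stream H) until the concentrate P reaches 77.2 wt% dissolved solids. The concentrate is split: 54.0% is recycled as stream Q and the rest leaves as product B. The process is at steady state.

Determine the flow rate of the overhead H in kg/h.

1551 kg/h

Overall dissolved solids balance (none leaves overhead): dissolved solids in fresh feed = dissolved solids in product, i.e. 1820×0.114 = (1−0.540)·P·0.772.
P = 207.48/(0.772×0.460) = 584.25 kg/h.
Recycle Q = 0.540×584.25 = 315.5 kg/h.
Combined feed L = 1820 + 315.5 = 2135.5 kg/h.
Overhead H = L − P = 2135.5 − 584.25 = 1551.2 kg/h.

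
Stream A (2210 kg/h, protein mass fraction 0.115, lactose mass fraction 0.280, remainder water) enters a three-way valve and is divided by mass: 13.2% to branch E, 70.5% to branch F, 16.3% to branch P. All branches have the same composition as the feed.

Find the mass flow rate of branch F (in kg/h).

1558 kg/h

Branch F flow = 0.705×2210 = 1558 kg/h.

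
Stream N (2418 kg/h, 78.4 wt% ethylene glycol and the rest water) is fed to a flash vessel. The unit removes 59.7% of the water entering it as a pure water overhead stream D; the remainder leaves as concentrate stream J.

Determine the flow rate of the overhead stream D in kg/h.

water entering = 2418×0.216 = 522.29 kg/h; overhead removed = 0.597×522.29 = 311.81 kg/h.

311.8 kg/h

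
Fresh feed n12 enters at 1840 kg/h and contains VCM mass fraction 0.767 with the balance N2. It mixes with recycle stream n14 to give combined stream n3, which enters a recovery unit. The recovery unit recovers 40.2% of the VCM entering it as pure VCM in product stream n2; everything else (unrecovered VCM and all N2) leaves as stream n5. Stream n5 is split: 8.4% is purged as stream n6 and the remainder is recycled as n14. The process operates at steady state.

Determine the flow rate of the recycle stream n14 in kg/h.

6385 kg/h

N2 enters only via n12 and leaves only via the purge: 1840×0.233 = 0.084×(N2 in n5), and the recovery unit passes all N2, so N2 in n3 = N2 in n5 = 5103.8 kg/h.
VCM in n3: m_A = 1840×0.767 + (1−0.084)·(1−0.402)·m_A, so m_A = 1411.3/0.4522 = 3120.7 kg/h.
n5 = (1−0.402)×3120.7 + 5103.8 = 6970 kg/h.
Recycle n14 = (1−0.084)×6970 = 6384.5 kg/h.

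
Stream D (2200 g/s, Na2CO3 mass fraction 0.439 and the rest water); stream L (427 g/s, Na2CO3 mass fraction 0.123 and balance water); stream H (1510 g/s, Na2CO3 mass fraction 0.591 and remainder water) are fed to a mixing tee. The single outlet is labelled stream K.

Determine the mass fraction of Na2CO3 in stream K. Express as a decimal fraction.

Total flow out = 2200 + 427 + 1510 = 4137 g/s.
Na2CO3 in = 2200×0.439 + 427×0.123 + 1510×0.591 = 1910.7 g/s.
Na2CO3 mass fraction in K = 1910.7/4137 = 0.462.

0.462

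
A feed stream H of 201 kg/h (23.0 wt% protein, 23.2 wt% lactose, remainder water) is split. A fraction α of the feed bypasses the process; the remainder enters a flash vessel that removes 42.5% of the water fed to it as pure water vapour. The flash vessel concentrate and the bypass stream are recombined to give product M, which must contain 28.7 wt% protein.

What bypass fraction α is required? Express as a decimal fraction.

0.131

All 201×0.230 = 46.23 kg/h of protein reaches M, so M = 46.23/0.287 = 161.08 kg/h and vapour = 39.92 kg/h.
The evaporator receives (1−α)·201 of feed at 0.538 water and removes 0.425 of that water:
0.425×0.538×(1−α)×201 = 39.92
(1−α) = 39.92/45.959 = 0.8686;  α = 0.1314.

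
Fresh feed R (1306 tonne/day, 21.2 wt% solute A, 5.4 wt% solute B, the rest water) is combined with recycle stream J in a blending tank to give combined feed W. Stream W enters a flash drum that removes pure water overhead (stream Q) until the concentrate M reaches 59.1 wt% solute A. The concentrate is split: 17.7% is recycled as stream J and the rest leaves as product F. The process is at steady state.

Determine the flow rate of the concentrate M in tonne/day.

569.2 tonne/day

Overall solute A balance (none leaves overhead): solute A in fresh feed = solute A in product, i.e. 1306×0.212 = (1−0.177)·M·0.591.
M = 276.87/(0.591×0.823) = 569.24 tonne/day.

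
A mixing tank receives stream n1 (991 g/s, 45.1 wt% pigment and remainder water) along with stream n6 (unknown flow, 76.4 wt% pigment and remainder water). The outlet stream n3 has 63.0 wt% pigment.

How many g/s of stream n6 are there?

Let n6 be the unknown flow. Total out = 991 + n6.
pigment balance: 446.94 + 0.764·n6 = 0.630·(991 + n6)
(0.764 − 0.630)·n6 = 0.630×991 − 446.94 = 177.39
n6 = 177.39 / 0.134 = 1323.8 g/s

1324 g/s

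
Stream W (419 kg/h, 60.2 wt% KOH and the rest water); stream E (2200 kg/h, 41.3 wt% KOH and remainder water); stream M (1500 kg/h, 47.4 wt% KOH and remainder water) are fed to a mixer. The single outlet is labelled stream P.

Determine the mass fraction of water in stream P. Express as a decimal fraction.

Total flow out = 419 + 2200 + 1500 = 4119 kg/h.
water in = 419×0.398 + 2200×0.587 + 1500×0.526 = 2247.2 kg/h.
water mass fraction in P = 2247.2/4119 = 0.546.

0.546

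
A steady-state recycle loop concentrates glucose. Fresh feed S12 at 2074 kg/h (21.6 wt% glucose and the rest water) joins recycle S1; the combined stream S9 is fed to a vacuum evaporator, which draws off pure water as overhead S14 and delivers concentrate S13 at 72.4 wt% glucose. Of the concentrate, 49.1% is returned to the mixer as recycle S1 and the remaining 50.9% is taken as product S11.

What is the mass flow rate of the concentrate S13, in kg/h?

Overall glucose balance (none leaves overhead): glucose in fresh feed = glucose in product, i.e. 2074×0.216 = (1−0.491)·S13·0.724.
S13 = 447.98/(0.724×0.509) = 1215.6 kg/h.

1216 kg/h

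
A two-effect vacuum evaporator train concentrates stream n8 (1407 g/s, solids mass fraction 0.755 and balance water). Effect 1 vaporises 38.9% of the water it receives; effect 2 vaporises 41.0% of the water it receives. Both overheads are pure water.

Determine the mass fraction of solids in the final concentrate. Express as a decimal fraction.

0.895

water in feed = 1407×0.245 = 344.71 g/s.
After stage 1: water left = (1−0.389)×344.71 = 210.62; stream total = 1272.9 g/s.
After stage 2: water left = (1−0.410)×210.62 = 124.27; final concentrate = 1186.6 g/s.
solids fraction = 1062.3/1186.6 = 0.895.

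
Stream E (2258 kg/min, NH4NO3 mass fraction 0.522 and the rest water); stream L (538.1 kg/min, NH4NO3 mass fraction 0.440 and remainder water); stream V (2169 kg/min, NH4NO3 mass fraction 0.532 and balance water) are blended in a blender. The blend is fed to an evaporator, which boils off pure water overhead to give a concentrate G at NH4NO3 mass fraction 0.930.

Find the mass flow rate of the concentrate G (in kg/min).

2763 kg/min

NH4NO3 entering = 2258×0.522 + 538.1×0.440 + 2169×0.532 = 2569.3 kg/min.
All NH4NO3 reports to G, so G = 2569.3/0.930 = 2762.7 kg/min.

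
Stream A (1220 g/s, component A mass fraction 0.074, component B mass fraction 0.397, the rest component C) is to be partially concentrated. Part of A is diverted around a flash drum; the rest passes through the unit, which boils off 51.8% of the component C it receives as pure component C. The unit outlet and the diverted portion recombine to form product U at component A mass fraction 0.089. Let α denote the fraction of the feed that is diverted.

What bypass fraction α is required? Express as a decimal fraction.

All 1220×0.074 = 90.28 g/s of component A reaches U, so U = 90.28/0.089 = 1014.4 g/s and vapour = 205.62 g/s.
The evaporator receives (1−α)·1220 of feed at 0.529 component C and removes 0.518 of that component C:
0.518×0.529×(1−α)×1220 = 205.62
(1−α) = 205.62/334.31 = 0.6151;  α = 0.3849.

0.385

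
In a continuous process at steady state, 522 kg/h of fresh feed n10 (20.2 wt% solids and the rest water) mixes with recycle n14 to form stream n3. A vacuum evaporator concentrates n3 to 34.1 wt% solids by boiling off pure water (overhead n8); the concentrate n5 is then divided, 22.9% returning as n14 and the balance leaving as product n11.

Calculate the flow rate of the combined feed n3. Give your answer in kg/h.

613.8 kg/h

Overall solids balance (none leaves overhead): solids in fresh feed = solids in product, i.e. 522×0.202 = (1−0.229)·n5·0.341.
n5 = 105.44/(0.341×0.771) = 401.06 kg/h.
Recycle n14 = 0.229×401.06 = 91.844 kg/h.
Combined feed n3 = 522 + 91.844 = 613.84 kg/h.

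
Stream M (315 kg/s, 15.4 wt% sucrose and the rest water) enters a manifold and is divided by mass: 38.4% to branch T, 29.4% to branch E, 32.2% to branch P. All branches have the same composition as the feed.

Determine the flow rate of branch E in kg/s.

92.61 kg/s

Branch E flow = 0.294×315 = 92.61 kg/s.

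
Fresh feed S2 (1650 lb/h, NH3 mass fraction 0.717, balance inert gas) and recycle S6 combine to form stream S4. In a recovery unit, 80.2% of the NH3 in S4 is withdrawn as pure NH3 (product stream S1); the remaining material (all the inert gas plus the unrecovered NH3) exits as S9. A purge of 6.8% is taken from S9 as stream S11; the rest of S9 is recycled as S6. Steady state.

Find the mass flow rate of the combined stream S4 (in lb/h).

8318 lb/h

inert gas enters only via S2 and leaves only via the purge: 1650×0.283 = 0.068×(inert gas in S9), and the recovery unit passes all inert gas, so inert gas in S4 = inert gas in S9 = 6866.9 lb/h.
NH3 in S4: m_A = 1650×0.717 + (1−0.068)·(1−0.802)·m_A, so m_A = 1183/0.8155 = 1450.8 lb/h.
S4 = 1450.8 + 6866.9 = 8317.7 lb/h.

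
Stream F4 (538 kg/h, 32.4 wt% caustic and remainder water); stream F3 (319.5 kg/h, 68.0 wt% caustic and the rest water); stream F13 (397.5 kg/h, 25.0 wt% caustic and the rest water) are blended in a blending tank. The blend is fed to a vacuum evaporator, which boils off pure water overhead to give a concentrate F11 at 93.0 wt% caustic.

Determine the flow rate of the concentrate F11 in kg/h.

caustic entering = 538×0.324 + 319.5×0.680 + 397.5×0.250 = 490.95 kg/h.
All caustic reports to F11, so F11 = 490.95/0.930 = 527.9 kg/h.

527.9 kg/h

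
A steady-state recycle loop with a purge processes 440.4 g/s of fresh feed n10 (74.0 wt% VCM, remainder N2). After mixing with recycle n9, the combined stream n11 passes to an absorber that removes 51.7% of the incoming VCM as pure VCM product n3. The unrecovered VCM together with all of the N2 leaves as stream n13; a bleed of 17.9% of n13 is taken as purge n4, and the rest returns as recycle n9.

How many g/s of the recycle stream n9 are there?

739.3 g/s

N2 enters only via n10 and leaves only via the purge: 440.4×0.260 = 0.179×(N2 in n13), and the absorber passes all N2, so N2 in n11 = N2 in n13 = 639.69 g/s.
VCM in n11: m_A = 440.4×0.740 + (1−0.179)·(1−0.517)·m_A, so m_A = 325.9/0.6035 = 540.05 g/s.
n13 = (1−0.517)×540.05 + 639.69 = 900.53 g/s.
Recycle n9 = (1−0.179)×900.53 = 739.34 g/s.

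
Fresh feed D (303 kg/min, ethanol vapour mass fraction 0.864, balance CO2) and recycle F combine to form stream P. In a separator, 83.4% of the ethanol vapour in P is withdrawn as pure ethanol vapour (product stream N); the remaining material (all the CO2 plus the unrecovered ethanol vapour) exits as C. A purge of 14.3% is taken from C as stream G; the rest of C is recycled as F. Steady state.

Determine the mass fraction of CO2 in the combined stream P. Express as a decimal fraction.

0.486

CO2 enters only via D and leaves only via the purge: 303×0.136 = 0.143×(CO2 in C), and the separator passes all CO2, so CO2 in P = CO2 in C = 288.17 kg/min.
ethanol vapour in P: m_A = 303×0.864 + (1−0.143)·(1−0.834)·m_A, so m_A = 261.79/0.8577 = 305.21 kg/min.
P = 305.21 + 288.17 = 593.38 kg/min.
CO2 fraction in P = 288.17/593.38 = 0.486.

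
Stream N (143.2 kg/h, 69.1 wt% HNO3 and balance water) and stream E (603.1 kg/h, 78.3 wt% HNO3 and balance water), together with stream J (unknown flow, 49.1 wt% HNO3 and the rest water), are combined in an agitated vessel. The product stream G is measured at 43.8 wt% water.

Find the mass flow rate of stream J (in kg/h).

Let J be the unknown flow. Total out = 746.3 + J.
water balance: 175.12 + 0.509·J = 0.438·(746.3 + J)
(0.509 − 0.438)·J = 0.438×746.3 − 175.12 = 151.76
J = 151.76 / 0.071 = 2137.4 kg/h

2137 kg/h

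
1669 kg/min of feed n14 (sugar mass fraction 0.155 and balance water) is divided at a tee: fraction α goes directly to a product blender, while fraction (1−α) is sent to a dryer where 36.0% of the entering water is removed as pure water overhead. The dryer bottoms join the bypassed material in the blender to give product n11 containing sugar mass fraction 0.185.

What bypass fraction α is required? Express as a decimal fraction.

All 1669×0.155 = 258.69 kg/min of sugar reaches n11, so n11 = 258.69/0.185 = 1398.4 kg/min and vapour = 270.65 kg/min.
The evaporator receives (1−α)·1669 of feed at 0.845 water and removes 0.360 of that water:
0.360×0.845×(1−α)×1669 = 270.65
(1−α) = 270.65/507.71 = 0.5331;  α = 0.4669.

0.467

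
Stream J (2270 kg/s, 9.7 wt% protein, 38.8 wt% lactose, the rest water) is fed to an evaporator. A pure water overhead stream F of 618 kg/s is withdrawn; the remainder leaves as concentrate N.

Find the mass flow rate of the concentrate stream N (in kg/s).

Concentrate = 2270 − 618 = 1652 kg/s.

1652 kg/s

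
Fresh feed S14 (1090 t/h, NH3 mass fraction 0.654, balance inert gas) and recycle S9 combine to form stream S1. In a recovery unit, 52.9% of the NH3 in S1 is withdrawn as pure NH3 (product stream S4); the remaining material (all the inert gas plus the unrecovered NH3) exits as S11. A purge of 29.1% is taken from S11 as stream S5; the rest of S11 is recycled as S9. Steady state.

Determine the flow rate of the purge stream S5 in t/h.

523.8 t/h

inert gas enters only via S14 and leaves only via the purge: 1090×0.346 = 0.291×(inert gas in S11), and the recovery unit passes all inert gas, so inert gas in S1 = inert gas in S11 = 1296 t/h.
NH3 in S1: m_A = 1090×0.654 + (1−0.291)·(1−0.529)·m_A, so m_A = 712.86/0.6661 = 1070.3 t/h.
S11 = (1−0.529)×1070.3 + 1296 = 1800.1 t/h.
Purge S5 = 0.291×1800.1 = 523.83 t/h.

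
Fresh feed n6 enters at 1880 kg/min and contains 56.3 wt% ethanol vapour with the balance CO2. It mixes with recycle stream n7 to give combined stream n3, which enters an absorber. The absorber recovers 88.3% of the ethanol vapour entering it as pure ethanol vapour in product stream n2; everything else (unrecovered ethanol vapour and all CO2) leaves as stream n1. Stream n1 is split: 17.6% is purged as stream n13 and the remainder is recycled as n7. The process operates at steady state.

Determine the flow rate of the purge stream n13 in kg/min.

845.7 kg/min

CO2 enters only via n6 and leaves only via the purge: 1880×0.437 = 0.176×(CO2 in n1), and the absorber passes all CO2, so CO2 in n3 = CO2 in n1 = 4668 kg/min.
ethanol vapour in n3: m_A = 1880×0.563 + (1−0.176)·(1−0.883)·m_A, so m_A = 1058.4/0.9036 = 1171.4 kg/min.
n1 = (1−0.883)×1171.4 + 4668 = 4805 kg/min.
Purge n13 = 0.176×4805 = 845.68 kg/min.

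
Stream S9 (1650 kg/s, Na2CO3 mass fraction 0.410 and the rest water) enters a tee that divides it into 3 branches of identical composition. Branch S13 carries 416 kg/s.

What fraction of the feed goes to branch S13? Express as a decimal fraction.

Fraction to S13 = 416/1650 = 0.2521.

0.252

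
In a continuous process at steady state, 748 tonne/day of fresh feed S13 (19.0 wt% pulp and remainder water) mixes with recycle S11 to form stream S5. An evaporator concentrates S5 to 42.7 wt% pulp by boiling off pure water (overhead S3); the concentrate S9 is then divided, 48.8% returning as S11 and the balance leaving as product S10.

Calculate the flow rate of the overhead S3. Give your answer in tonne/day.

Overall pulp balance (none leaves overhead): pulp in fresh feed = pulp in product, i.e. 748×0.190 = (1−0.488)·S9·0.427.
S9 = 142.12/(0.427×0.512) = 650.07 tonne/day.
Recycle S11 = 0.488×650.07 = 317.23 tonne/day.
Combined feed S5 = 748 + 317.23 = 1065.2 tonne/day.
Overhead S3 = S5 − S9 = 1065.2 − 650.07 = 415.17 tonne/day.

415.2 tonne/day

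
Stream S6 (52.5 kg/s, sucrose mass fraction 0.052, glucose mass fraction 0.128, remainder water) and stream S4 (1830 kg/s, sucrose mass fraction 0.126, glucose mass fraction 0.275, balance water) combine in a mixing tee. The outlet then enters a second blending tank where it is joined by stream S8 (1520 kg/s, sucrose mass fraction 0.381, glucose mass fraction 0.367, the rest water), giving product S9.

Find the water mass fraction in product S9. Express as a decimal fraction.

Overall, product flow = 3402.5 kg/s.
water in = 52.5×0.820 + 1830×0.599 + 1520×0.252 = 1522.3 kg/s.
water fraction in S9 = 0.447.

0.447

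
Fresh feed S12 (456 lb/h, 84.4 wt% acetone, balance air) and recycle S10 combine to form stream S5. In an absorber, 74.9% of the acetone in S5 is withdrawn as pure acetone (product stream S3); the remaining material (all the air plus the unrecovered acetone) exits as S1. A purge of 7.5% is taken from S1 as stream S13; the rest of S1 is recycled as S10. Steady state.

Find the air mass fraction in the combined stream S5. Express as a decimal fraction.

air enters only via S12 and leaves only via the purge: 456×0.156 = 0.075×(air in S1), and the absorber passes all air, so air in S5 = air in S1 = 948.48 lb/h.
acetone in S5: m_A = 456×0.844 + (1−0.075)·(1−0.749)·m_A, so m_A = 384.86/0.7678 = 501.24 lb/h.
S5 = 501.24 + 948.48 = 1449.7 lb/h.
air fraction in S5 = 948.48/1449.7 = 0.654.

0.654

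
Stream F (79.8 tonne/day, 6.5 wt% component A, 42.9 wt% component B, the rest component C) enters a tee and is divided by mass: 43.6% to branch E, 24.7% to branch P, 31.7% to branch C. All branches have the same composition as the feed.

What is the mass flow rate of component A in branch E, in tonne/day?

Branch E total = 0.436×79.8 = 34.793 tonne/day.
component A in E = 0.065×34.793 = 2.2615 tonne/day.

2.262 tonne/day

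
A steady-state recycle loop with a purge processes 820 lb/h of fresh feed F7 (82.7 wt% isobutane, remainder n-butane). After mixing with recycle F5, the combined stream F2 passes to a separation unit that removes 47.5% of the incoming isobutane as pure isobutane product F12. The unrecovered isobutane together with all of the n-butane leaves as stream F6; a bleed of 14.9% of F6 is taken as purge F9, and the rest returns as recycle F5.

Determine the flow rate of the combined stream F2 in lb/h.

n-butane enters only via F7 and leaves only via the purge: 820×0.173 = 0.149×(n-butane in F6), and the separation unit passes all n-butane, so n-butane in F2 = n-butane in F6 = 952.08 lb/h.
isobutane in F2: m_A = 820×0.827 + (1−0.149)·(1−0.475)·m_A, so m_A = 678.14/0.5532 = 1225.8 lb/h.
F2 = 1225.8 + 952.08 = 2177.9 lb/h.

2178 lb/h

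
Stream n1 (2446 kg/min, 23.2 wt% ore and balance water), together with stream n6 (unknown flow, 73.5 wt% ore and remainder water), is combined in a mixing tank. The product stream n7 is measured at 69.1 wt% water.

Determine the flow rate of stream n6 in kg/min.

442.1 kg/min

Let n6 be the unknown flow. Total out = 2446 + n6.
water balance: 1878.5 + 0.265·n6 = 0.691·(2446 + n6)
(0.265 − 0.691)·n6 = 0.691×2446 − 1878.5 = -188.34
n6 = -188.34 / -0.426 = 442.12 kg/min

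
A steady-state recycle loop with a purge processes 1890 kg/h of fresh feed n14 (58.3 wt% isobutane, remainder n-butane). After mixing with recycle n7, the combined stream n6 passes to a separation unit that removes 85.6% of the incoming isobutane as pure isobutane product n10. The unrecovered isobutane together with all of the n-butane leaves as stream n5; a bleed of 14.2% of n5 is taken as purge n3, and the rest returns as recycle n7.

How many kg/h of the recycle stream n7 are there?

n-butane enters only via n14 and leaves only via the purge: 1890×0.417 = 0.142×(n-butane in n5), and the separation unit passes all n-butane, so n-butane in n6 = n-butane in n5 = 5550.2 kg/h.
isobutane in n6: m_A = 1890×0.583 + (1−0.142)·(1−0.856)·m_A, so m_A = 1101.9/0.8764 = 1257.2 kg/h.
n5 = (1−0.856)×1257.2 + 5550.2 = 5731.2 kg/h.
Recycle n7 = (1−0.142)×5731.2 = 4917.4 kg/h.

4917 kg/h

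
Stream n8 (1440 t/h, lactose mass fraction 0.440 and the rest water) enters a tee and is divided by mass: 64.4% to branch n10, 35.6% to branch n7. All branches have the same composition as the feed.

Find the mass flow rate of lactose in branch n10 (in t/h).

408 t/h

Branch n10 total = 0.644×1440 = 927.36 t/h.
lactose in n10 = 0.440×927.36 = 408.04 t/h.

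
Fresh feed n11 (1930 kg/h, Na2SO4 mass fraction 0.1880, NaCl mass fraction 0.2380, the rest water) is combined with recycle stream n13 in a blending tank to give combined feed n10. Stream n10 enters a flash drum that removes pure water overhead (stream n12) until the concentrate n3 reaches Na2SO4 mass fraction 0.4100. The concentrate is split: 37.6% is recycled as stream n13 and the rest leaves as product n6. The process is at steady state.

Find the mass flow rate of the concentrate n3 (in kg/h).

1418 kg/h

Overall Na2SO4 balance (none leaves overhead): Na2SO4 in fresh feed = Na2SO4 in product, i.e. 1930×0.188 = (1−0.376)·n3·0.410.
n3 = 362.84/(0.410×0.624) = 1418.2 kg/h.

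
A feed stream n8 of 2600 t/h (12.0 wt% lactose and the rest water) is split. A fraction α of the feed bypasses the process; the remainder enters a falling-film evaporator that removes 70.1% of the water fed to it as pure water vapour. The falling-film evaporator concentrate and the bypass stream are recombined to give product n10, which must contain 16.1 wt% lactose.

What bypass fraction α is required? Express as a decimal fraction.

0.587

All 2600×0.120 = 312 t/h of lactose reaches n10, so n10 = 312/0.161 = 1937.9 t/h and vapour = 662.11 t/h.
The evaporator receives (1−α)·2600 of feed at 0.880 water and removes 0.701 of that water:
0.701×0.880×(1−α)×2600 = 662.11
(1−α) = 662.11/1603.9 = 0.4128;  α = 0.5872.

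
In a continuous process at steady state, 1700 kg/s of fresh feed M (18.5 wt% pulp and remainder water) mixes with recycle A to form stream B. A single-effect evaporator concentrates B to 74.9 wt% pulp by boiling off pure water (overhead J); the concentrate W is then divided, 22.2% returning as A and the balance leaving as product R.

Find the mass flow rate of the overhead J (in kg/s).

1280 kg/s

Overall pulp balance (none leaves overhead): pulp in fresh feed = pulp in product, i.e. 1700×0.185 = (1−0.222)·W·0.749.
W = 314.5/(0.749×0.778) = 539.71 kg/s.
Recycle A = 0.222×539.71 = 119.82 kg/s.
Combined feed B = 1700 + 119.82 = 1819.8 kg/s.
Overhead J = B − W = 1819.8 − 539.71 = 1280.1 kg/s.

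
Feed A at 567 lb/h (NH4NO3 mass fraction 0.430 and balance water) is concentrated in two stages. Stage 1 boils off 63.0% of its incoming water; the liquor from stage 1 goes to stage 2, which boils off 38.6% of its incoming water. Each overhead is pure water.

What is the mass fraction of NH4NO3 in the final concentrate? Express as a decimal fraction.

0.769

water in feed = 567×0.570 = 323.19 lb/h.
After stage 1: water left = (1−0.630)×323.19 = 119.58; stream total = 363.39 lb/h.
After stage 2: water left = (1−0.386)×119.58 = 73.422; final concentrate = 317.23 lb/h.
NH4NO3 fraction = 243.81/317.23 = 0.769.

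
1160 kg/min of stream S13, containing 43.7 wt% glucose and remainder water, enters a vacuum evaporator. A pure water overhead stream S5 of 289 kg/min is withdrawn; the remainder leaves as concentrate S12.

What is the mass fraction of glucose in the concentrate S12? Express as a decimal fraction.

glucose is not removed: 1160×0.437 = 506.92 kg/min of glucose enters S12.
Concentrate = 1160 − 289 = 871 kg/min.
Mass fraction = 506.92/871 = 0.582.

0.582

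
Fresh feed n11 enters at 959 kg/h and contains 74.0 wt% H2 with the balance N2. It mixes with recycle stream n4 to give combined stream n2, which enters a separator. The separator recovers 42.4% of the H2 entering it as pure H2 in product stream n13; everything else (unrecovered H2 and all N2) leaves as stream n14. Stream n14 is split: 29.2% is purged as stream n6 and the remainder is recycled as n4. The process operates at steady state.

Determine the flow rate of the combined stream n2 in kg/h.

2052 kg/h

N2 enters only via n11 and leaves only via the purge: 959×0.260 = 0.292×(N2 in n14), and the separator passes all N2, so N2 in n2 = N2 in n14 = 853.9 kg/h.
H2 in n2: m_A = 959×0.740 + (1−0.292)·(1−0.424)·m_A, so m_A = 709.66/0.5922 = 1198.4 kg/h.
n2 = 1198.4 + 853.9 = 2052.3 kg/h.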